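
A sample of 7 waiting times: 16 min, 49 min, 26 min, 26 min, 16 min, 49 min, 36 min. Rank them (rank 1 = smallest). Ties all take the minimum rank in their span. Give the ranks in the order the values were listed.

Sorted (ascending): 16, 16, 26, 26, 36, 49, 49
The 2 values of 16 occupy positions 1–2 → each gets rank 1.
The 2 values of 26 occupy positions 3–4 → each gets rank 3.
The 2 values of 49 occupy positions 6–7 → each gets rank 6.

1, 6, 3, 3, 1, 6, 5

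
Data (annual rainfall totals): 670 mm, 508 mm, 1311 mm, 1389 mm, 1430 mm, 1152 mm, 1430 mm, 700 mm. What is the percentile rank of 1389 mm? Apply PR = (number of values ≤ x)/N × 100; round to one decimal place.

75.0

N = 8.
Strictly below 1389: 5. Equal to 1389: 1.
PR = 6/8 × 100 = 75.0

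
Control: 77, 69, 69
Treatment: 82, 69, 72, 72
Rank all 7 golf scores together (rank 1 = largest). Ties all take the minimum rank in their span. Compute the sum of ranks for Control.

Sorted (descending): 82, 77, 72, 72, 69, 69, 69
The 2 values of 72 occupy positions 3–4 → each gets rank 3.
The 3 values of 69 occupy positions 5–7 → each gets rank 5.
Control values → pooled ranks: 77→2, 69→5, 69→5
Rank sum = 2 + 5 + 5 = 12

12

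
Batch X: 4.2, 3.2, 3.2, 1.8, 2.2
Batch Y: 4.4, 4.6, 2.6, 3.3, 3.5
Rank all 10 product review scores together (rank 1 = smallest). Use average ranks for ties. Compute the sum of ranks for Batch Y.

Sorted (ascending): 1.8, 2.2, 2.6, 3.2, 3.2, 3.3, 3.5, 4.2, 4.4, 4.6
The 2 values of 3.2 occupy positions 4–5 → average rank (4+5)/2 = 4.5.
Batch Y values → pooled ranks: 4.4→9, 4.6→10, 2.6→3, 3.3→6, 3.5→7
Rank sum = 9 + 10 + 3 + 6 + 7 = 35

35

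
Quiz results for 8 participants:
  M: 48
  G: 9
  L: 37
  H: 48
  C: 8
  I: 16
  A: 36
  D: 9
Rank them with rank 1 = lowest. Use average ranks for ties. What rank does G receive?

2.5

Sorted (ascending): 8, 9, 9, 16, 36, 37, 48, 48
The 2 values of 9 occupy positions 2–3 → average rank (2+3)/2 = 2.5.
The 2 values of 48 occupy positions 7–8 → average rank (7+8)/2 = 7.5.
G has value 9 → rank 2.5.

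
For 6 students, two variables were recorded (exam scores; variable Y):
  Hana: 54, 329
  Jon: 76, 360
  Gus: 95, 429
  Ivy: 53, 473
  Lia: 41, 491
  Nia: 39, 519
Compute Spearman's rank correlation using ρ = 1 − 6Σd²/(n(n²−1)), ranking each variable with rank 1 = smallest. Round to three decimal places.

-0.771

Ranks of variable 1: 4, 5, 6, 3, 2, 1
Ranks of variable 2: 1, 2, 3, 4, 5, 6
d = r₁ − r₂: 3, 3, 3, -1, -3, -5
d²: 9, 9, 9, 1, 9, 25; Σd² = 62
ρ = 1 − 6·62/(6·35) = 1 − 372/210 = -0.771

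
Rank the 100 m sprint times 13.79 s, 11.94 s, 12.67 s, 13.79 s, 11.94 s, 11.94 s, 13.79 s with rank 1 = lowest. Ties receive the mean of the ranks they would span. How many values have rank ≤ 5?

4

Sorted (ascending): 11.94, 11.94, 11.94, 12.67, 13.79, 13.79, 13.79
The 3 values of 11.94 occupy positions 1–3 → average rank 2.
The 3 values of 13.79 occupy positions 5–7 → average rank 6.
Ranks ≤ 5: {2, 2, 2, 4} → 4 values.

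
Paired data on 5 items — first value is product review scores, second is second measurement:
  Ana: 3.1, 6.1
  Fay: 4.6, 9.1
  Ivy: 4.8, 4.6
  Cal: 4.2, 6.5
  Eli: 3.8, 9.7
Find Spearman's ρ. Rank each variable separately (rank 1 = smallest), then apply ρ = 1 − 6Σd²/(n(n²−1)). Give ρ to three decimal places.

-0.300

Ranks of variable 1: 1, 4, 5, 3, 2
Ranks of variable 2: 2, 4, 1, 3, 5
d = r₁ − r₂: -1, 0, 4, 0, -3
d²: 1, 0, 16, 0, 9; Σd² = 26
ρ = 1 − 6·26/(5·24) = 1 − 156/120 = -0.300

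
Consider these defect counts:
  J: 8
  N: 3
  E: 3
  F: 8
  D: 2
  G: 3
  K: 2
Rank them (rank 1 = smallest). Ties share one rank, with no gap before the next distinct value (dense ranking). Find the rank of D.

1

Sorted (ascending): 2, 2, 3, 3, 3, 8, 8
The 2 values of 2 share dense rank 1.
The 3 values of 3 share dense rank 2.
The 2 values of 8 share dense rank 3.
D has value 2 → rank 1.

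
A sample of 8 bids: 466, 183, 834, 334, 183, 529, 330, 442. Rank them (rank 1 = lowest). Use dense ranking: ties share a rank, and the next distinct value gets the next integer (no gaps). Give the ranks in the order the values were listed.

Sorted (ascending): 183, 183, 330, 334, 442, 466, 529, 834
The 2 values of 183 share dense rank 1.
Remaining distinct values take the next consecutive integers.

5, 1, 7, 3, 1, 6, 2, 4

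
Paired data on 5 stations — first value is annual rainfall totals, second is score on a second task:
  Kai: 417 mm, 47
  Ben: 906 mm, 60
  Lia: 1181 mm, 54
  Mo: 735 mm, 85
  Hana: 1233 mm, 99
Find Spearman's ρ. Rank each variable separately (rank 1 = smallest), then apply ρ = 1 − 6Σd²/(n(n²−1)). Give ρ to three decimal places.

0.600

Ranks of variable 1: 1, 3, 4, 2, 5
Ranks of variable 2: 1, 3, 2, 4, 5
d = r₁ − r₂: 0, 0, 2, -2, 0
d²: 0, 0, 4, 4, 0; Σd² = 8
ρ = 1 − 6·8/(5·24) = 1 − 48/120 = 0.600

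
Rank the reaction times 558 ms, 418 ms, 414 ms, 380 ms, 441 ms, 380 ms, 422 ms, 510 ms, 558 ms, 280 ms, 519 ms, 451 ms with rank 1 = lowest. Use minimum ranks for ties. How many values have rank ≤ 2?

Sorted (ascending): 280, 380, 380, 414, 418, 422, 441, 451, 510, 519, 558, 558
The 2 values of 380 occupy positions 2–3 → each gets rank 2.
The 2 values of 558 occupy positions 11–12 → each gets rank 11.
Ranks ≤ 2: {1, 2, 2} → 3 values.

3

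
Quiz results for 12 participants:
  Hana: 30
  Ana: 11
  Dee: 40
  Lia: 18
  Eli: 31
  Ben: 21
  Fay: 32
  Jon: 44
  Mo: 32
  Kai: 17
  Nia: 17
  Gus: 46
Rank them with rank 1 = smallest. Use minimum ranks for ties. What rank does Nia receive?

2

Sorted (ascending): 11, 17, 17, 18, 21, 30, 31, 32, 32, 40, 44, 46
The 2 values of 17 occupy positions 2–3 → each gets rank 2.
The 2 values of 32 occupy positions 8–9 → each gets rank 8.
Nia has value 17 → rank 2.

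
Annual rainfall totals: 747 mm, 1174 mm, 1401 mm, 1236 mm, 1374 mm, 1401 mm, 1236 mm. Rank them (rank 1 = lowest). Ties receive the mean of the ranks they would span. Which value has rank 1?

747

Sorted (ascending): 747, 1174, 1236, 1236, 1374, 1401, 1401
The 2 values of 1236 occupy positions 3–4 → average rank (3+4)/2 = 3.5.
The 2 values of 1401 occupy positions 6–7 → average rank (6+7)/2 = 6.5.
Rank 1 → value 747.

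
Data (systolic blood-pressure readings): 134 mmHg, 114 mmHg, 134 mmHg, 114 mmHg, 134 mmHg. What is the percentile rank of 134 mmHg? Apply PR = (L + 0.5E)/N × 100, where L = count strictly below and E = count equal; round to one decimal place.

N = 5.
Strictly below 134: 2. Equal to 134: 3.
PR = (2 + 0.5·3)/5 × 100 = 70.0

70.0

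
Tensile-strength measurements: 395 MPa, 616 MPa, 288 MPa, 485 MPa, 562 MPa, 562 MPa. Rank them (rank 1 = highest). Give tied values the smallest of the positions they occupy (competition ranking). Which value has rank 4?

Sorted (descending): 616, 562, 562, 485, 395, 288
The 2 values of 562 occupy positions 2–3 → each gets rank 2.
Rank 4 → value 485.

485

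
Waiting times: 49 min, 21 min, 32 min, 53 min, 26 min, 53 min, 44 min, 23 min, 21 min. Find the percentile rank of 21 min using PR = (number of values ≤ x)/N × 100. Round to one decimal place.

22.2

N = 9.
Strictly below 21: 0. Equal to 21: 2.
PR = 2/9 × 100 = 22.2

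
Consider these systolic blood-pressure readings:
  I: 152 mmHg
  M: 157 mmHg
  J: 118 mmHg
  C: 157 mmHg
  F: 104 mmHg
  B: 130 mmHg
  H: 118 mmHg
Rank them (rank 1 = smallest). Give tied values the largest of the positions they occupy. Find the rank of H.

3

Sorted (ascending): 104, 118, 118, 130, 152, 157, 157
The 2 values of 118 occupy positions 2–3 → each gets rank 3.
The 2 values of 157 occupy positions 6–7 → each gets rank 7.
H has value 118 mmHg → rank 3.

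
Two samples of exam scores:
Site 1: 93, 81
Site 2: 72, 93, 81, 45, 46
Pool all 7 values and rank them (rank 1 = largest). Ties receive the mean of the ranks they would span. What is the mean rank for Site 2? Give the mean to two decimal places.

Sorted (descending): 93, 93, 81, 81, 72, 46, 45
The 2 values of 93 occupy positions 1–2 → average rank (1+2)/2 = 1.5.
The 2 values of 81 occupy positions 3–4 → average rank (3+4)/2 = 3.5.
Site 2 values → pooled ranks: 72→5, 93→1.5, 81→3.5, 45→7, 46→6
Mean rank = (5 + 1.5 + 3.5 + 7 + 6) / 5 = 4.60

4.60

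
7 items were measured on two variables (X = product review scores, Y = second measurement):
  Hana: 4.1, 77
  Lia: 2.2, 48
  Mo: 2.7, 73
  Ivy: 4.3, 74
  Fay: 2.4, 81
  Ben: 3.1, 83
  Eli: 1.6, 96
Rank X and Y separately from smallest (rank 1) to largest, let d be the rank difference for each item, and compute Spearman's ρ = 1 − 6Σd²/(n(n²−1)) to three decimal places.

Ranks of variable 1: 6, 2, 4, 7, 3, 5, 1
Ranks of variable 2: 4, 1, 2, 3, 5, 6, 7
d = r₁ − r₂: 2, 1, 2, 4, -2, -1, -6
d²: 4, 1, 4, 16, 4, 1, 36; Σd² = 66
ρ = 1 − 6·66/(7·48) = 1 − 396/336 = -0.179

-0.179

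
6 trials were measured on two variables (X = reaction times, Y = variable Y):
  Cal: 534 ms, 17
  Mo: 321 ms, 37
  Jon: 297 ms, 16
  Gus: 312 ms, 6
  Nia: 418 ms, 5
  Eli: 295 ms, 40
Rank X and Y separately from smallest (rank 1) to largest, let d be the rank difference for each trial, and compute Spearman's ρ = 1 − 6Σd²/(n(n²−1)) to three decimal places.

-0.371

Ranks of variable 1: 6, 4, 2, 3, 5, 1
Ranks of variable 2: 4, 5, 3, 2, 1, 6
d = r₁ − r₂: 2, -1, -1, 1, 4, -5
d²: 4, 1, 1, 1, 16, 25; Σd² = 48
ρ = 1 − 6·48/(6·35) = 1 − 288/210 = -0.371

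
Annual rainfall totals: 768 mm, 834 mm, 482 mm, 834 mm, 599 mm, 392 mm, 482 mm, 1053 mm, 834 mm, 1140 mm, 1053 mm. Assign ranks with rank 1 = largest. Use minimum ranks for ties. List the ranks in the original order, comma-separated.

Sorted (descending): 1140, 1053, 1053, 834, 834, 834, 768, 599, 482, 482, 392
The 2 values of 1053 occupy positions 2–3 → each gets rank 2.
The 3 values of 834 occupy positions 4–6 → each gets rank 4.
The 2 values of 482 occupy positions 9–10 → each gets rank 9.

7, 4, 9, 4, 8, 11, 9, 2, 4, 1, 2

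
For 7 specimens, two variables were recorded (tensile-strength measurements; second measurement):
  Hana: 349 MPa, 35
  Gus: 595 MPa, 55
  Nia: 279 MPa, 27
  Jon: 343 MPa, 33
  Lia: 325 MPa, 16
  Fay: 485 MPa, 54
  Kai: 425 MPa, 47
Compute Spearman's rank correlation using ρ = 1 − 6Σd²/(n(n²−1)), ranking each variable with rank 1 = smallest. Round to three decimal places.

0.964

Ranks of variable 1: 4, 7, 1, 3, 2, 6, 5
Ranks of variable 2: 4, 7, 2, 3, 1, 6, 5
d = r₁ − r₂: 0, 0, -1, 0, 1, 0, 0
d²: 0, 0, 1, 0, 1, 0, 0; Σd² = 2
ρ = 1 − 6·2/(7·48) = 1 − 12/336 = 0.964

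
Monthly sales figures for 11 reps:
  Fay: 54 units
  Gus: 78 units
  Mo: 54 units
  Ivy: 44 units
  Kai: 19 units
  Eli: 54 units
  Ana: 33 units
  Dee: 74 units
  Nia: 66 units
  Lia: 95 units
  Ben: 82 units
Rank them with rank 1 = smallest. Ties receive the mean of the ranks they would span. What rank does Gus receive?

Sorted (ascending): 19, 33, 44, 54, 54, 54, 66, 74, 78, 82, 95
The 3 values of 54 occupy positions 4–6 → average rank 5.
Gus has value 78 units → rank 9.

9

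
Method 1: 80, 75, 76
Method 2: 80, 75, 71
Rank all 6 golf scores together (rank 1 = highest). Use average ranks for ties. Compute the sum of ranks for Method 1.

Sorted (descending): 80, 80, 76, 75, 75, 71
The 2 values of 80 occupy positions 1–2 → average rank (1+2)/2 = 1.5.
The 2 values of 75 occupy positions 4–5 → average rank (4+5)/2 = 4.5.
Method 1 values → pooled ranks: 80→1.5, 75→4.5, 76→3
Rank sum = 1.5 + 4.5 + 3 = 9

9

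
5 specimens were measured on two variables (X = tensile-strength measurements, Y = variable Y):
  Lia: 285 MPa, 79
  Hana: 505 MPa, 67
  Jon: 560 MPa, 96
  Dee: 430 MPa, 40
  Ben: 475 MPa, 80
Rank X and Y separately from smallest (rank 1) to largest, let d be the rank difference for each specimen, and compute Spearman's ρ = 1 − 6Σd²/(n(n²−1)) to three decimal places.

0.500

Ranks of variable 1: 1, 4, 5, 2, 3
Ranks of variable 2: 3, 2, 5, 1, 4
d = r₁ − r₂: -2, 2, 0, 1, -1
d²: 4, 4, 0, 1, 1; Σd² = 10
ρ = 1 − 6·10/(5·24) = 1 − 60/120 = 0.500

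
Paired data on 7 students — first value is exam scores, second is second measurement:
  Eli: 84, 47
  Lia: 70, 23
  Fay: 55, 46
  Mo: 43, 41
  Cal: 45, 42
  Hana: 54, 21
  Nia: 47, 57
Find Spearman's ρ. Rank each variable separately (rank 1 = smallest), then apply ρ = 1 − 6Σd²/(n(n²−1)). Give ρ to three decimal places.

Ranks of variable 1: 7, 6, 5, 1, 2, 4, 3
Ranks of variable 2: 6, 2, 5, 3, 4, 1, 7
d = r₁ − r₂: 1, 4, 0, -2, -2, 3, -4
d²: 1, 16, 0, 4, 4, 9, 16; Σd² = 50
ρ = 1 − 6·50/(7·48) = 1 − 300/336 = 0.107

0.107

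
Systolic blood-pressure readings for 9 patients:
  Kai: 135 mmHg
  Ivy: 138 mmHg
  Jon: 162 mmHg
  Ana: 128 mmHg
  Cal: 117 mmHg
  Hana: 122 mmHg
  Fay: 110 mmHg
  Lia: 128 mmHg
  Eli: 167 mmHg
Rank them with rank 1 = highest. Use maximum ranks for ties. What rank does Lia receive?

6

Sorted (descending): 167, 162, 138, 135, 128, 128, 122, 117, 110
The 2 values of 128 occupy positions 5–6 → each gets rank 6.
Lia has value 128 mmHg → rank 6.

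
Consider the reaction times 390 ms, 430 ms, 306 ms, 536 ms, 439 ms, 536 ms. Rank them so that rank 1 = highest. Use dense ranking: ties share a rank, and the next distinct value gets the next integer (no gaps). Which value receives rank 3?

430

Sorted (descending): 536, 536, 439, 430, 390, 306
The 2 values of 536 share dense rank 1.
Remaining distinct values take the next consecutive integers.
Rank 3 → value 430.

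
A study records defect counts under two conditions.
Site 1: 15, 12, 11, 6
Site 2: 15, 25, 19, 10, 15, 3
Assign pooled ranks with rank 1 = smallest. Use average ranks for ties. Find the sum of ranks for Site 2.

37

Sorted (ascending): 3, 6, 10, 11, 12, 15, 15, 15, 19, 25
The 3 values of 15 occupy positions 6–8 → average rank 7.
Site 2 values → pooled ranks: 15→7, 25→10, 19→9, 10→3, 15→7, 3→1
Rank sum = 7 + 10 + 9 + 3 + 7 + 1 = 37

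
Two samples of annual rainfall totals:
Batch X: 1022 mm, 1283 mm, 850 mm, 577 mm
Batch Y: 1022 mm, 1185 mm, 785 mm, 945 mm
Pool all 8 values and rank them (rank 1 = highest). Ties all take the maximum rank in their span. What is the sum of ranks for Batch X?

Sorted (descending): 1283, 1185, 1022, 1022, 945, 850, 785, 577
The 2 values of 1022 occupy positions 3–4 → each gets rank 4.
Batch X values → pooled ranks: 1022→4, 1283→1, 850→6, 577→8
Rank sum = 4 + 1 + 6 + 8 = 19

19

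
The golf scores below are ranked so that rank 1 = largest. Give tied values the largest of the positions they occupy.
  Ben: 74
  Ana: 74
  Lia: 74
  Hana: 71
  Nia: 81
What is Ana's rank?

4

Sorted (descending): 81, 74, 74, 74, 71
The 3 values of 74 occupy positions 2–4 → each gets rank 4.
Ana has value 74 → rank 4.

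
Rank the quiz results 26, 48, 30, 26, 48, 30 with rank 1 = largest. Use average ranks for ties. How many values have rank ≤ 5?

Sorted (descending): 48, 48, 30, 30, 26, 26
The 2 values of 48 occupy positions 1–2 → average rank (1+2)/2 = 1.5.
The 2 values of 30 occupy positions 3–4 → average rank (3+4)/2 = 3.5.
The 2 values of 26 occupy positions 5–6 → average rank (5+6)/2 = 5.5.
Ranks ≤ 5: {1.5, 1.5, 3.5, 3.5} → 4 values.

4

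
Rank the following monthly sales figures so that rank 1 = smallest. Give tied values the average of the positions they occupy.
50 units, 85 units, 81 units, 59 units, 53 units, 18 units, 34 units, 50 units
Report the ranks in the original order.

3.5, 8, 7, 6, 5, 1, 2, 3.5

Sorted (ascending): 18, 34, 50, 50, 53, 59, 81, 85
The 2 values of 50 occupy positions 3–4 → average rank (3+4)/2 = 3.5.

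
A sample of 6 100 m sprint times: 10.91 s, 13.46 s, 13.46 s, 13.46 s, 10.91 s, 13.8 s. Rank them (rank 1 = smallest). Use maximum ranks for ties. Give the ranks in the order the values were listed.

Sorted (ascending): 10.91, 10.91, 13.46, 13.46, 13.46, 13.8
The 2 values of 10.91 occupy positions 1–2 → each gets rank 2.
The 3 values of 13.46 occupy positions 3–5 → each gets rank 5.

2, 5, 5, 5, 2, 6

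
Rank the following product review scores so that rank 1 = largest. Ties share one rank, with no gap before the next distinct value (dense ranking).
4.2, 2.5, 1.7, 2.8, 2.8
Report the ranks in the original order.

Sorted (descending): 4.2, 2.8, 2.8, 2.5, 1.7
The 2 values of 2.8 share dense rank 2.
Remaining distinct values take the next consecutive integers.

1, 3, 4, 2, 2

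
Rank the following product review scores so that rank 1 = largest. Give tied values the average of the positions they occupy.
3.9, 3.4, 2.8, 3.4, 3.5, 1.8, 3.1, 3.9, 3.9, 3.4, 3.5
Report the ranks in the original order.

Sorted (descending): 3.9, 3.9, 3.9, 3.5, 3.5, 3.4, 3.4, 3.4, 3.1, 2.8, 1.8
The 3 values of 3.9 occupy positions 1–3 → average rank 2.
The 2 values of 3.5 occupy positions 4–5 → average rank (4+5)/2 = 4.5.
The 3 values of 3.4 occupy positions 6–8 → average rank 7.

2, 7, 10, 7, 4.5, 11, 9, 2, 2, 7, 4.5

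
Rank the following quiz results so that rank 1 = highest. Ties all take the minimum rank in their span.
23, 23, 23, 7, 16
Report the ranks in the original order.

Sorted (descending): 23, 23, 23, 16, 7
The 3 values of 23 occupy positions 1–3 → each gets rank 1.

1, 1, 1, 5, 4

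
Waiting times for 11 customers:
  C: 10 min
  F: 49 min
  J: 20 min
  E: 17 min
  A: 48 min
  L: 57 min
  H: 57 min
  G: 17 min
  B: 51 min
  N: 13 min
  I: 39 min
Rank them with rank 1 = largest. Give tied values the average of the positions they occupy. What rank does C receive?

11

Sorted (descending): 57, 57, 51, 49, 48, 39, 20, 17, 17, 13, 10
The 2 values of 57 occupy positions 1–2 → average rank (1+2)/2 = 1.5.
The 2 values of 17 occupy positions 8–9 → average rank (8+9)/2 = 8.5.
C has value 10 min → rank 11.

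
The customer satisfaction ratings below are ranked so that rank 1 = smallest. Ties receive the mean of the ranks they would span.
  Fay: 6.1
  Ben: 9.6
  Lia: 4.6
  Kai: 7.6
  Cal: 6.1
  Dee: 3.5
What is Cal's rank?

Sorted (ascending): 3.5, 4.6, 6.1, 6.1, 7.6, 9.6
The 2 values of 6.1 occupy positions 3–4 → average rank (3+4)/2 = 3.5.
Cal has value 6.1 → rank 3.5.

3.5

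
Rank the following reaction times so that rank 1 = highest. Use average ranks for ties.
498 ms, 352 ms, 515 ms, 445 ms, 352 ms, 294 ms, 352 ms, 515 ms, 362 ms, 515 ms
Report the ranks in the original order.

Sorted (descending): 515, 515, 515, 498, 445, 362, 352, 352, 352, 294
The 3 values of 515 occupy positions 1–3 → average rank 2.
The 3 values of 352 occupy positions 7–9 → average rank 8.

4, 8, 2, 5, 8, 10, 8, 2, 6, 2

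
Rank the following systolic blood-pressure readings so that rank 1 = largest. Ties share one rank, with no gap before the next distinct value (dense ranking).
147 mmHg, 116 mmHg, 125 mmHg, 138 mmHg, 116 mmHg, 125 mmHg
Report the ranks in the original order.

Sorted (descending): 147, 138, 125, 125, 116, 116
The 2 values of 125 share dense rank 3.
The 2 values of 116 share dense rank 4.
Remaining distinct values take the next consecutive integers.

1, 4, 3, 2, 4, 3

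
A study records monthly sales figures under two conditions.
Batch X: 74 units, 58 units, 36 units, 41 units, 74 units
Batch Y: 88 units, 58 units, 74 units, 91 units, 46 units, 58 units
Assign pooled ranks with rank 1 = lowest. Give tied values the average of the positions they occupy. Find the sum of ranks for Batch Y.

Sorted (ascending): 36, 41, 46, 58, 58, 58, 74, 74, 74, 88, 91
The 3 values of 58 occupy positions 4–6 → average rank 5.
The 3 values of 74 occupy positions 7–9 → average rank 8.
Batch Y values → pooled ranks: 88→10, 58→5, 74→8, 91→11, 46→3, 58→5
Rank sum = 10 + 5 + 8 + 11 + 3 + 5 = 42

42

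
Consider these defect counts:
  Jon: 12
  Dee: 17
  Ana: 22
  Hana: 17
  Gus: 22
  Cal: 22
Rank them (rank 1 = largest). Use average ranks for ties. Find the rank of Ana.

Sorted (descending): 22, 22, 22, 17, 17, 12
The 3 values of 22 occupy positions 1–3 → average rank 2.
The 2 values of 17 occupy positions 4–5 → average rank (4+5)/2 = 4.5.
Ana has value 22 → rank 2.

2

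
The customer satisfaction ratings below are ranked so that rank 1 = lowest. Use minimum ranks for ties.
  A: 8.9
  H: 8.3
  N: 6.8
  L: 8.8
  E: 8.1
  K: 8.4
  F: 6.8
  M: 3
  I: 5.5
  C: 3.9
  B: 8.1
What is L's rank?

10

Sorted (ascending): 3, 3.9, 5.5, 6.8, 6.8, 8.1, 8.1, 8.3, 8.4, 8.8, 8.9
The 2 values of 6.8 occupy positions 4–5 → each gets rank 4.
The 2 values of 8.1 occupy positions 6–7 → each gets rank 6.
L has value 8.8 → rank 10.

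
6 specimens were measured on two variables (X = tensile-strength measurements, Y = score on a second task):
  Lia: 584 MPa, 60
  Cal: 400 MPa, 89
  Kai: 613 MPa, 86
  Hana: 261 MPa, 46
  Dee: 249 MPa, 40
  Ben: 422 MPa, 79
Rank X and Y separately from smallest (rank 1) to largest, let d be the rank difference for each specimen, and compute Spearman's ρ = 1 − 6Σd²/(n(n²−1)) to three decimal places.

Ranks of variable 1: 5, 3, 6, 2, 1, 4
Ranks of variable 2: 3, 6, 5, 2, 1, 4
d = r₁ − r₂: 2, -3, 1, 0, 0, 0
d²: 4, 9, 1, 0, 0, 0; Σd² = 14
ρ = 1 − 6·14/(6·35) = 1 − 84/210 = 0.600

0.600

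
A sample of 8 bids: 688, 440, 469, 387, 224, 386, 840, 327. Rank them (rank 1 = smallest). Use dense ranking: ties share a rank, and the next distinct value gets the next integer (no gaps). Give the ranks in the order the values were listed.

7, 5, 6, 4, 1, 3, 8, 2

Sorted (ascending): 224, 327, 386, 387, 440, 469, 688, 840
No ties — each value takes its position as its rank.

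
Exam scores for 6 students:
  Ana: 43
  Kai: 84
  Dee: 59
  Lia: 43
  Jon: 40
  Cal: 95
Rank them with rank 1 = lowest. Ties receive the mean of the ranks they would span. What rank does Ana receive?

Sorted (ascending): 40, 43, 43, 59, 84, 95
The 2 values of 43 occupy positions 2–3 → average rank (2+3)/2 = 2.5.
Ana has value 43 → rank 2.5.

2.5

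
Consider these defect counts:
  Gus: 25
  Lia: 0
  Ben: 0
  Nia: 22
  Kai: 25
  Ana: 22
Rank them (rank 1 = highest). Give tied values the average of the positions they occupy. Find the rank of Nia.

3.5

Sorted (descending): 25, 25, 22, 22, 0, 0
The 2 values of 25 occupy positions 1–2 → average rank (1+2)/2 = 1.5.
The 2 values of 22 occupy positions 3–4 → average rank (3+4)/2 = 3.5.
The 2 values of 0 occupy positions 5–6 → average rank (5+6)/2 = 5.5.
Nia has value 22 → rank 3.5.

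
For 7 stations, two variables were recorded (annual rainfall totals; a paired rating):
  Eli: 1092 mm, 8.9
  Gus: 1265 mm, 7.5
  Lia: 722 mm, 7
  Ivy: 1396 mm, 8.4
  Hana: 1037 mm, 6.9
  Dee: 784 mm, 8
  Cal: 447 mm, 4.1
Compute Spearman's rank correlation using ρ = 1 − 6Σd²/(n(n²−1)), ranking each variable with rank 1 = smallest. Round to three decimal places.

0.679

Ranks of variable 1: 5, 6, 2, 7, 4, 3, 1
Ranks of variable 2: 7, 4, 3, 6, 2, 5, 1
d = r₁ − r₂: -2, 2, -1, 1, 2, -2, 0
d²: 4, 4, 1, 1, 4, 4, 0; Σd² = 18
ρ = 1 − 6·18/(7·48) = 1 − 108/336 = 0.679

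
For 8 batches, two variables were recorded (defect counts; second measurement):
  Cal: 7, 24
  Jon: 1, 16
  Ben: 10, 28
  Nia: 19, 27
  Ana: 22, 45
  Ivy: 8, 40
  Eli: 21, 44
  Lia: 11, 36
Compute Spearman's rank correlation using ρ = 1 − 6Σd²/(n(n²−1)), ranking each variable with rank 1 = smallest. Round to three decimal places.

0.786

Ranks of variable 1: 2, 1, 4, 6, 8, 3, 7, 5
Ranks of variable 2: 2, 1, 4, 3, 8, 6, 7, 5
d = r₁ − r₂: 0, 0, 0, 3, 0, -3, 0, 0
d²: 0, 0, 0, 9, 0, 9, 0, 0; Σd² = 18
ρ = 1 − 6·18/(8·63) = 1 − 108/504 = 0.786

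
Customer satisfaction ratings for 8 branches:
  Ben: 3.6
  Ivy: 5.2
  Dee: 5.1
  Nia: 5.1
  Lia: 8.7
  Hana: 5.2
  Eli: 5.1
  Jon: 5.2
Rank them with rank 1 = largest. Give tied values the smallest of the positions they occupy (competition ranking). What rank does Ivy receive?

Sorted (descending): 8.7, 5.2, 5.2, 5.2, 5.1, 5.1, 5.1, 3.6
The 3 values of 5.2 occupy positions 2–4 → each gets rank 2.
The 3 values of 5.1 occupy positions 5–7 → each gets rank 5.
Ivy has value 5.2 → rank 2.

2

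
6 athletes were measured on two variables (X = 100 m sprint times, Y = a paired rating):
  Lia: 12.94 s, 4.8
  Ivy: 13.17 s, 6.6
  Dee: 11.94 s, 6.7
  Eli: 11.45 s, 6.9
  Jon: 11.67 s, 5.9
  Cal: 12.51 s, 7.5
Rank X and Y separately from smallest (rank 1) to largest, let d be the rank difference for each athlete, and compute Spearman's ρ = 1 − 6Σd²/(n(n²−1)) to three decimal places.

-0.314

Ranks of variable 1: 5, 6, 3, 1, 2, 4
Ranks of variable 2: 1, 3, 4, 5, 2, 6
d = r₁ − r₂: 4, 3, -1, -4, 0, -2
d²: 16, 9, 1, 16, 0, 4; Σd² = 46
ρ = 1 − 6·46/(6·35) = 1 − 276/210 = -0.314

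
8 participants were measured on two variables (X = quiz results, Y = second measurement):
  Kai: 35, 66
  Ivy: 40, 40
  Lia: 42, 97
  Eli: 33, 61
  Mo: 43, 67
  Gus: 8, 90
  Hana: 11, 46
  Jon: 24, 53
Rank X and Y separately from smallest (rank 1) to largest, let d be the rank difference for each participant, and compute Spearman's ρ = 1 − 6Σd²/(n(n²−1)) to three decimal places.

Ranks of variable 1: 5, 6, 7, 4, 8, 1, 2, 3
Ranks of variable 2: 5, 1, 8, 4, 6, 7, 2, 3
d = r₁ − r₂: 0, 5, -1, 0, 2, -6, 0, 0
d²: 0, 25, 1, 0, 4, 36, 0, 0; Σd² = 66
ρ = 1 − 6·66/(8·63) = 1 − 396/504 = 0.214

0.214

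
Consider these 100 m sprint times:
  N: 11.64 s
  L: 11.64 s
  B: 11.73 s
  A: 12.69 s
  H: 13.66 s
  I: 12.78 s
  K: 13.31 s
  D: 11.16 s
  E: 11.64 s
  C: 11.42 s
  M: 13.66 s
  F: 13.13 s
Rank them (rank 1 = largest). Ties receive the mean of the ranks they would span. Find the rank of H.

Sorted (descending): 13.66, 13.66, 13.31, 13.13, 12.78, 12.69, 11.73, 11.64, 11.64, 11.64, 11.42, 11.16
The 2 values of 13.66 occupy positions 1–2 → average rank (1+2)/2 = 1.5.
The 3 values of 11.64 occupy positions 8–10 → average rank 9.
H has value 13.66 s → rank 1.5.

1.5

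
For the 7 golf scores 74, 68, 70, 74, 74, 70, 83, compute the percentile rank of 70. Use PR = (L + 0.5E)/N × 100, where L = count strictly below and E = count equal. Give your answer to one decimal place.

N = 7.
Strictly below 70: 1. Equal to 70: 2.
PR = (1 + 0.5·2)/7 × 100 = 28.6

28.6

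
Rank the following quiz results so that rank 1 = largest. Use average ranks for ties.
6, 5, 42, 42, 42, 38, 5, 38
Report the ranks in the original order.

6, 7.5, 2, 2, 2, 4.5, 7.5, 4.5

Sorted (descending): 42, 42, 42, 38, 38, 6, 5, 5
The 3 values of 42 occupy positions 1–3 → average rank 2.
The 2 values of 38 occupy positions 4–5 → average rank (4+5)/2 = 4.5.
The 2 values of 5 occupy positions 7–8 → average rank (7+8)/2 = 7.5.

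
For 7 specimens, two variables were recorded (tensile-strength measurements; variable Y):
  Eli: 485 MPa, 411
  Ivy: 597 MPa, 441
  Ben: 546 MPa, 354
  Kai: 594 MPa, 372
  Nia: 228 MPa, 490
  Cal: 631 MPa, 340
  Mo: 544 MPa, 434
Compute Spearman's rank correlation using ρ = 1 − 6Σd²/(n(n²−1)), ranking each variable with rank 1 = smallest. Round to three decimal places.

-0.571

Ranks of variable 1: 2, 6, 4, 5, 1, 7, 3
Ranks of variable 2: 4, 6, 2, 3, 7, 1, 5
d = r₁ − r₂: -2, 0, 2, 2, -6, 6, -2
d²: 4, 0, 4, 4, 36, 36, 4; Σd² = 88
ρ = 1 − 6·88/(7·48) = 1 − 528/336 = -0.571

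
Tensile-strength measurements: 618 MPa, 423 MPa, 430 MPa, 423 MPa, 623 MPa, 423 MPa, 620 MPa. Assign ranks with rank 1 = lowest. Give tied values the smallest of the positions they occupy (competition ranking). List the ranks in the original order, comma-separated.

5, 1, 4, 1, 7, 1, 6

Sorted (ascending): 423, 423, 423, 430, 618, 620, 623
The 3 values of 423 occupy positions 1–3 → each gets rank 1.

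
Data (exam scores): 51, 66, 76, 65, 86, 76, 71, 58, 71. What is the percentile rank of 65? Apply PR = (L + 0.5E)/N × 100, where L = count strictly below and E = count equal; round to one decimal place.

N = 9.
Strictly below 65: 2. Equal to 65: 1.
PR = (2 + 0.5·1)/9 × 100 = 27.8

27.8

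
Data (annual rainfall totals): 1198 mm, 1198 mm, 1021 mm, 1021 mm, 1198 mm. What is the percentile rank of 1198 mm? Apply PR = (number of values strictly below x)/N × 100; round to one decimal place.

40.0

N = 5.
Strictly below 1198: 2. Equal to 1198: 3.
PR = 2/5 × 100 = 40.0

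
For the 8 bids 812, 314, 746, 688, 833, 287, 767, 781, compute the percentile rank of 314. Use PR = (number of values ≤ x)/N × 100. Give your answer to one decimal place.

N = 8.
Strictly below 314: 1. Equal to 314: 1.
PR = 2/8 × 100 = 25.0

25.0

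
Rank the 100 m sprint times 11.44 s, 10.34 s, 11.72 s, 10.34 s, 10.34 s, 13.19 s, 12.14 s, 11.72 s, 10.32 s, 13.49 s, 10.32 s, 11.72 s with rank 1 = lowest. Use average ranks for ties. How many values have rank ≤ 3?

Sorted (ascending): 10.32, 10.32, 10.34, 10.34, 10.34, 11.44, 11.72, 11.72, 11.72, 12.14, 13.19, 13.49
The 2 values of 10.32 occupy positions 1–2 → average rank (1+2)/2 = 1.5.
The 3 values of 10.34 occupy positions 3–5 → average rank 4.
The 3 values of 11.72 occupy positions 7–9 → average rank 8.
Ranks ≤ 3: {1.5, 1.5} → 2 values.

2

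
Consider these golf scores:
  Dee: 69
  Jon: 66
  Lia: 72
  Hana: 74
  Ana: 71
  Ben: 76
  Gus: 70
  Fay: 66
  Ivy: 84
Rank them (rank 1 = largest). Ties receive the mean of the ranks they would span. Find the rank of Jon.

8.5

Sorted (descending): 84, 76, 74, 72, 71, 70, 69, 66, 66
The 2 values of 66 occupy positions 8–9 → average rank (8+9)/2 = 8.5.
Jon has value 66 → rank 8.5.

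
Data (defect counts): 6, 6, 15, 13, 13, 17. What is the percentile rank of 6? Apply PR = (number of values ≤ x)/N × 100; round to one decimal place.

N = 6.
Strictly below 6: 0. Equal to 6: 2.
PR = 2/6 × 100 = 33.3

33.3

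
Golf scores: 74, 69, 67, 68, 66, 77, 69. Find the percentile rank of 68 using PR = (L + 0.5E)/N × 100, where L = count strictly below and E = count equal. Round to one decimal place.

N = 7.
Strictly below 68: 2. Equal to 68: 1.
PR = (2 + 0.5·1)/7 × 100 = 35.7

35.7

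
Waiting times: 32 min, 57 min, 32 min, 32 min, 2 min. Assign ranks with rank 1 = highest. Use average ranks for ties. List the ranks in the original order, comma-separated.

3, 1, 3, 3, 5

Sorted (descending): 57, 32, 32, 32, 2
The 3 values of 32 occupy positions 2–4 → average rank 3.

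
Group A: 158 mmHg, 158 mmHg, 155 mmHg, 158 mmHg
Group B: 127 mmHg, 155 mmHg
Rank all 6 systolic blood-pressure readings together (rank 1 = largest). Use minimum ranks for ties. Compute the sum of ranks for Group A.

Sorted (descending): 158, 158, 158, 155, 155, 127
The 3 values of 158 occupy positions 1–3 → each gets rank 1.
The 2 values of 155 occupy positions 4–5 → each gets rank 4.
Group A values → pooled ranks: 158→1, 158→1, 155→4, 158→1
Rank sum = 1 + 1 + 4 + 1 = 7

7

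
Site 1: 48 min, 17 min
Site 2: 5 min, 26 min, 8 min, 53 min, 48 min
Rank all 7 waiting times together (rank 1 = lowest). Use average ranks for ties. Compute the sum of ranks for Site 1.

8.5

Sorted (ascending): 5, 8, 17, 26, 48, 48, 53
The 2 values of 48 occupy positions 5–6 → average rank (5+6)/2 = 5.5.
Site 1 values → pooled ranks: 48→5.5, 17→3
Rank sum = 5.5 + 3 = 8.5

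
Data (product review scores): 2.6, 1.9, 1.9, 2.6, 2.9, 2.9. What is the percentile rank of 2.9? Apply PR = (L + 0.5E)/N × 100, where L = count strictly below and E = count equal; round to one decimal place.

N = 6.
Strictly below 2.9: 4. Equal to 2.9: 2.
PR = (4 + 0.5·2)/6 × 100 = 83.3

83.3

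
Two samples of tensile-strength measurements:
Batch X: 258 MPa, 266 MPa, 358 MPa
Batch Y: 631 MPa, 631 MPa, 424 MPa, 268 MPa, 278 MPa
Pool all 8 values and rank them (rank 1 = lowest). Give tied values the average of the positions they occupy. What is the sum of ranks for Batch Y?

28

Sorted (ascending): 258, 266, 268, 278, 358, 424, 631, 631
The 2 values of 631 occupy positions 7–8 → average rank (7+8)/2 = 7.5.
Batch Y values → pooled ranks: 631→7.5, 631→7.5, 424→6, 268→3, 278→4
Rank sum = 7.5 + 7.5 + 6 + 3 + 4 = 28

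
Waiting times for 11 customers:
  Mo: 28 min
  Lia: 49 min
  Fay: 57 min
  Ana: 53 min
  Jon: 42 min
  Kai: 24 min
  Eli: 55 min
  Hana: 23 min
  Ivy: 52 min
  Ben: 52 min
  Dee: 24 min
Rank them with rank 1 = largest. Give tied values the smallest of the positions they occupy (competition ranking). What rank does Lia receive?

Sorted (descending): 57, 55, 53, 52, 52, 49, 42, 28, 24, 24, 23
The 2 values of 52 occupy positions 4–5 → each gets rank 4.
The 2 values of 24 occupy positions 9–10 → each gets rank 9.
Lia has value 49 min → rank 6.

6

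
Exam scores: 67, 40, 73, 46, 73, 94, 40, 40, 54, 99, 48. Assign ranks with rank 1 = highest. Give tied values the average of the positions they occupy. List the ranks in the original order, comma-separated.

Sorted (descending): 99, 94, 73, 73, 67, 54, 48, 46, 40, 40, 40
The 2 values of 73 occupy positions 3–4 → average rank (3+4)/2 = 3.5.
The 3 values of 40 occupy positions 9–11 → average rank 10.

5, 10, 3.5, 8, 3.5, 2, 10, 10, 6, 1, 7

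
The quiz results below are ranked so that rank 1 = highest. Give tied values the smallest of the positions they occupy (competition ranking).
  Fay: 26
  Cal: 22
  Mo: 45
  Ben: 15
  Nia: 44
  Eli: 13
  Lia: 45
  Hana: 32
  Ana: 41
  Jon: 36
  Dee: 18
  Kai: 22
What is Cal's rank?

Sorted (descending): 45, 45, 44, 41, 36, 32, 26, 22, 22, 18, 15, 13
The 2 values of 45 occupy positions 1–2 → each gets rank 1.
The 2 values of 22 occupy positions 8–9 → each gets rank 8.
Cal has value 22 → rank 8.

8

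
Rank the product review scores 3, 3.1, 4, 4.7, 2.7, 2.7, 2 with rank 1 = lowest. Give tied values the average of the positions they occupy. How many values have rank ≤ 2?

Sorted (ascending): 2, 2.7, 2.7, 3, 3.1, 4, 4.7
The 2 values of 2.7 occupy positions 2–3 → average rank (2+3)/2 = 2.5.
Ranks ≤ 2: {1} → 1 value.

1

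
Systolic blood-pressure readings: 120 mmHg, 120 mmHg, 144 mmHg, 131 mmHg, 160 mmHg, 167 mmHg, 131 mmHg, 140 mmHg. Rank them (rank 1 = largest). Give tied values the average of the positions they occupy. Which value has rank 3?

144

Sorted (descending): 167, 160, 144, 140, 131, 131, 120, 120
The 2 values of 131 occupy positions 5–6 → average rank (5+6)/2 = 5.5.
The 2 values of 120 occupy positions 7–8 → average rank (7+8)/2 = 7.5.
Rank 3 → value 144.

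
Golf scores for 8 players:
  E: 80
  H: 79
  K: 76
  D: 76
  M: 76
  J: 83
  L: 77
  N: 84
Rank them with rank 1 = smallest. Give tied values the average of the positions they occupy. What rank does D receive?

2

Sorted (ascending): 76, 76, 76, 77, 79, 80, 83, 84
The 3 values of 76 occupy positions 1–3 → average rank 2.
D has value 76 → rank 2.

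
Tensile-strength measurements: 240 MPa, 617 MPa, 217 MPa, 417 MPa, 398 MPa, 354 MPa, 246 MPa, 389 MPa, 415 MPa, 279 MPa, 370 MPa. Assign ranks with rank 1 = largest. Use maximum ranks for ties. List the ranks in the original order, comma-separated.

10, 1, 11, 2, 4, 7, 9, 5, 3, 8, 6

Sorted (descending): 617, 417, 415, 398, 389, 370, 354, 279, 246, 240, 217
No ties — each value takes its position as its rank.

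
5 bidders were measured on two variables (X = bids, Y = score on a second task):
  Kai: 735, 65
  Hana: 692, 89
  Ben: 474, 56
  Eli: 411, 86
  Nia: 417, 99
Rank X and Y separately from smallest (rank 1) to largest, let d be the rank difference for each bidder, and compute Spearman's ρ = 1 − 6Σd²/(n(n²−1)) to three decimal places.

-0.300

Ranks of variable 1: 5, 4, 3, 1, 2
Ranks of variable 2: 2, 4, 1, 3, 5
d = r₁ − r₂: 3, 0, 2, -2, -3
d²: 9, 0, 4, 4, 9; Σd² = 26
ρ = 1 − 6·26/(5·24) = 1 − 156/120 = -0.300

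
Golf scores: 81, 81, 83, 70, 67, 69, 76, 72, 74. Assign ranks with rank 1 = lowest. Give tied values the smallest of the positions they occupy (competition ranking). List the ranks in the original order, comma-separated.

7, 7, 9, 3, 1, 2, 6, 4, 5

Sorted (ascending): 67, 69, 70, 72, 74, 76, 81, 81, 83
The 2 values of 81 occupy positions 7–8 → each gets rank 7.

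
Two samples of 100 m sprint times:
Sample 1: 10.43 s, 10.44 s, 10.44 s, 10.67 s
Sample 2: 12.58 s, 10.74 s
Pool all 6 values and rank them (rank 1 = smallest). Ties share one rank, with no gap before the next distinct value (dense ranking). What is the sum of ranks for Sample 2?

9

Sorted (ascending): 10.43, 10.44, 10.44, 10.67, 10.74, 12.58
The 2 values of 10.44 share dense rank 2.
Remaining distinct values take the next consecutive integers.
Sample 2 values → pooled ranks: 12.58→5, 10.74→4
Rank sum = 5 + 4 = 9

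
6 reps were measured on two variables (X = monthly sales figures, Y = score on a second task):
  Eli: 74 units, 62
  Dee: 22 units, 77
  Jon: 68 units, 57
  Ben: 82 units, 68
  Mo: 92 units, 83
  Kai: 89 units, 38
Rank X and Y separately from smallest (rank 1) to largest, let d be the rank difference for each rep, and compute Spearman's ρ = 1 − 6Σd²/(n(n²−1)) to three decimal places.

Ranks of variable 1: 3, 1, 2, 4, 6, 5
Ranks of variable 2: 3, 5, 2, 4, 6, 1
d = r₁ − r₂: 0, -4, 0, 0, 0, 4
d²: 0, 16, 0, 0, 0, 16; Σd² = 32
ρ = 1 − 6·32/(6·35) = 1 − 192/210 = 0.086

0.086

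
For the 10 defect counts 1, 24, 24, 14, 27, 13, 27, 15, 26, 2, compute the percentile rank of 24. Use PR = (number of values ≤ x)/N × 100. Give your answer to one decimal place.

N = 10.
Strictly below 24: 5. Equal to 24: 2.
PR = 7/10 × 100 = 70.0

70.0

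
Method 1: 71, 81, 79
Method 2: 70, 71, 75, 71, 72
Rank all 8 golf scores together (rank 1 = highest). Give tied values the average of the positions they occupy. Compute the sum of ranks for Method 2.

Sorted (descending): 81, 79, 75, 72, 71, 71, 71, 70
The 3 values of 71 occupy positions 5–7 → average rank 6.
Method 2 values → pooled ranks: 70→8, 71→6, 75→3, 71→6, 72→4
Rank sum = 8 + 6 + 3 + 6 + 4 = 27

27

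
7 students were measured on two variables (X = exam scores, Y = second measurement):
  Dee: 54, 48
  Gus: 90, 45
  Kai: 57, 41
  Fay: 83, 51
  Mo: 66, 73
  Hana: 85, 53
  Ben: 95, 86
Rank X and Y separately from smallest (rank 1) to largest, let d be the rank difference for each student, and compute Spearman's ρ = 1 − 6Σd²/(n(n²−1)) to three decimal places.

Ranks of variable 1: 1, 6, 2, 4, 3, 5, 7
Ranks of variable 2: 3, 2, 1, 4, 6, 5, 7
d = r₁ − r₂: -2, 4, 1, 0, -3, 0, 0
d²: 4, 16, 1, 0, 9, 0, 0; Σd² = 30
ρ = 1 − 6·30/(7·48) = 1 − 180/336 = 0.464

0.464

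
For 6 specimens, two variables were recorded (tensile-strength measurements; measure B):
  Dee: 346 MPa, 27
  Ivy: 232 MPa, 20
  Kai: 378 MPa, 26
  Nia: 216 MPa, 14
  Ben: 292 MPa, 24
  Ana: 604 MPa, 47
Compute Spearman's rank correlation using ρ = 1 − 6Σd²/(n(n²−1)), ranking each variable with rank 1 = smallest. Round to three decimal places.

0.943

Ranks of variable 1: 4, 2, 5, 1, 3, 6
Ranks of variable 2: 5, 2, 4, 1, 3, 6
d = r₁ − r₂: -1, 0, 1, 0, 0, 0
d²: 1, 0, 1, 0, 0, 0; Σd² = 2
ρ = 1 − 6·2/(6·35) = 1 − 12/210 = 0.943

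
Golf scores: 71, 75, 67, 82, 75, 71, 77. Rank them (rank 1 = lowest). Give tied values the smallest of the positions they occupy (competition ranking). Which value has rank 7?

82

Sorted (ascending): 67, 71, 71, 75, 75, 77, 82
The 2 values of 71 occupy positions 2–3 → each gets rank 2.
The 2 values of 75 occupy positions 4–5 → each gets rank 4.
Rank 7 → value 82.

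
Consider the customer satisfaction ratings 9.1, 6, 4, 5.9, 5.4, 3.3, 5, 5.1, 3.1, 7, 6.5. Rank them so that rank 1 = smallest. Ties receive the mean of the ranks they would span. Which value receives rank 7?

5.9

Sorted (ascending): 3.1, 3.3, 4, 5, 5.1, 5.4, 5.9, 6, 6.5, 7, 9.1
No ties — each value takes its position as its rank.
Rank 7 → value 5.9.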